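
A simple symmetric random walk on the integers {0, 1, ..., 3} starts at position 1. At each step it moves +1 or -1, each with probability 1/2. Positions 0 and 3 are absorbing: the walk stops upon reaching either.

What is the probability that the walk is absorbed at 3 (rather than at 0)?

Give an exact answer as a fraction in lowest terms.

Answer: 1/3

Derivation:
Symmetric walk (p = 1/2): the harmonic-function argument gives P(hit 3 before 0 | start at 1) = a/N.
P = 1/3 = 1/3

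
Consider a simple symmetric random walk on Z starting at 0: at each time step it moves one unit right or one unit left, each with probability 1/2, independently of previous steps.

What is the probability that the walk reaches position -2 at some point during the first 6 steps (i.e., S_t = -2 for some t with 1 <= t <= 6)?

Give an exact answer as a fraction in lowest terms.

Count via complement. Let g(t,s) = #length-t paths at position s with S_1..S_t all ≠ -2.
g(t,s) = g(t-1,s-1) + g(t-1,s+1) for s ≠ -2; g(t,-2) = 0.
t=0: g(0,0)=1
t=1: g(1,-1)=1 g(1,1)=1
t=2: g(2,0)=2 g(2,2)=1
t=3: g(3,-1)=2 g(3,1)=3 g(3,3)=1
t=4: g(4,0)=5 g(4,2)=4 g(4,4)=1
t=5: g(5,-1)=5 g(5,1)=9 g(5,3)=5 g(5,5)=1
t=6: g(6,0)=14 g(6,2)=14 g(6,4)=6 g(6,6)=1
Paths never hitting -2: Σ_s g(6,s) = 35
Paths hitting -2: 2^6 - 35 = 29
P = 29/64 = 29/64

Answer: 29/64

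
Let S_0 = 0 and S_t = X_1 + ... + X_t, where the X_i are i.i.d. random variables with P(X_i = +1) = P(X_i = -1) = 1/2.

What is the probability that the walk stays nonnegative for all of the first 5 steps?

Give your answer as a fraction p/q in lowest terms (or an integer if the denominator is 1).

Let f(t,s) = #length-t paths at position s with S_1..S_t all ≥ 0.
f(t,s) = f(t-1,s-1) + f(t-1,s+1) for s ≥ 0; f(t,s) = 0 for s < 0.
t=0: f(0,0)=1
t=1: f(1,1)=1
t=2: f(2,0)=1 f(2,2)=1
t=3: f(3,1)=2 f(3,3)=1
t=4: f(4,0)=2 f(4,2)=3 f(4,4)=1
t=5: f(5,1)=5 f(5,3)=4 f(5,5)=1
Σ_s f(5,s) = 10
P = 10/32 = 5/16

Answer: 5/16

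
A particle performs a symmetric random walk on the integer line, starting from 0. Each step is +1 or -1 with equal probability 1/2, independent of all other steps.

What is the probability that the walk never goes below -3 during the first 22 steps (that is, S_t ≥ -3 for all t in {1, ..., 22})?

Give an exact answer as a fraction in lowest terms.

Let f(t,s) = #length-t paths at position s with S_1..S_t all ≥ -3.
f(t,s) = f(t-1,s-1) + f(t-1,s+1) for s ≥ -3; f(t,s) = 0 for s < -3.
t=0: f(0,0)=1
t=1: f(1,-1)=1 f(1,1)=1
t=2: f(2,-2)=1 f(2,0)=2 f(2,2)=1
t=3: f(3,-3)=1 f(3,-1)=3 f(3,1)=3 f(3,3)=1
t=4: f(4,-2)=4 f(4,0)=6 f(4,2)=4 f(4,4)=1
t=5: f(5,-3)=4 f(5,-1)=10 f(5,1)=10 f(5,3)=5 f(5,5)=1
t=6: f(6,-2)=14 f(6,0)=20 f(6,2)=15 f(6,4)=6 f(6,6)=1
t=7: f(7,-3)=14 f(7,-1)=34 f(7,1)=35 f(7,3)=21 f(7,5)=7 f(7,7)=1
t=8: f(8,-2)=48 f(8,0)=69 f(8,2)=56 f(8,4)=28 f(8,6)=8 f(8,8)=1
t=9: f(9,-3)=48 f(9,-1)=117 f(9,1)=125 f(9,3)=84 f(9,5)=36 f(9,7)=9 f(9,9)=1
t=10: f(10,-2)=165 f(10,0)=242 f(10,2)=209 f(10,4)=120 f(10,6)=45 f(10,8)=10 f(10,10)=1
t=11: f(11,-3)=165 f(11,-1)=407 f(11,1)=451 f(11,3)=329 f(11,5)=165 f(11,7)=55 f(11,9)=11 f(11,11)=1
t=12: f(12,-2)=572 f(12,0)=858 f(12,2)=780 f(12,4)=494 f(12,6)=220 f(12,8)=66 f(12,10)=12 f(12,12)=1
t=13: f(13,-3)=572 f(13,-1)=1430 f(13,1)=1638 f(13,3)=1274 f(13,5)=714 f(13,7)=286 f(13,9)=78 f(13,11)=13 f(13,13)=1
t=14: f(14,-2)=2002 f(14,0)=3068 f(14,2)=2912 f(14,4)=1988 f(14,6)=1000 f(14,8)=364 f(14,10)=91 f(14,12)=14 f(14,14)=1
t=15: f(15,-3)=2002 f(15,-1)=5070 f(15,1)=5980 f(15,3)=4900 f(15,5)=2988 f(15,7)=1364 f(15,9)=455 f(15,11)=105 f(15,13)=15 f(15,15)=1
t=16: f(16,-2)=7072 f(16,0)=11050 f(16,2)=10880 f(16,4)=7888 f(16,6)=4352 f(16,8)=1819 f(16,10)=560 f(16,12)=120 f(16,14)=16 f(16,16)=1
t=17: f(17,-3)=7072 f(17,-1)=18122 f(17,1)=21930 f(17,3)=18768 f(17,5)=12240 f(17,7)=6171 f(17,9)=2379 f(17,11)=680 f(17,13)=136 f(17,15)=17 f(17,17)=1
t=18: f(18,-2)=25194 f(18,0)=40052 f(18,2)=40698 f(18,4)=31008 f(18,6)=18411 f(18,8)=8550 f(18,10)=3059 f(18,12)=816 f(18,14)=153 f(18,16)=18 f(18,18)=1
t=19: f(19,-3)=25194 f(19,-1)=65246 f(19,1)=80750 f(19,3)=71706 f(19,5)=49419 f(19,7)=26961 f(19,9)=11609 f(19,11)=3875 f(19,13)=969 f(19,15)=171 f(19,17)=19 f(19,19)=1
t=20: f(20,-2)=90440 f(20,0)=145996 f(20,2)=152456 f(20,4)=121125 f(20,6)=76380 f(20,8)=38570 f(20,10)=15484 f(20,12)=4844 f(20,14)=1140 f(20,16)=190 f(20,18)=20 f(20,20)=1
t=21: f(21,-3)=90440 f(21,-1)=236436 f(21,1)=298452 f(21,3)=273581 f(21,5)=197505 f(21,7)=114950 f(21,9)=54054 f(21,11)=20328 f(21,13)=5984 f(21,15)=1330 f(21,17)=210 f(21,19)=21 f(21,21)=1
t=22: f(22,-2)=326876 f(22,0)=534888 f(22,2)=572033 f(22,4)=471086 f(22,6)=312455 f(22,8)=169004 f(22,10)=74382 f(22,12)=26312 f(22,14)=7314 f(22,16)=1540 f(22,18)=231 f(22,20)=22 f(22,22)=1
Σ_s f(22,s) = 2496144
P = 2496144/4194304 = 156009/262144

Answer: 156009/262144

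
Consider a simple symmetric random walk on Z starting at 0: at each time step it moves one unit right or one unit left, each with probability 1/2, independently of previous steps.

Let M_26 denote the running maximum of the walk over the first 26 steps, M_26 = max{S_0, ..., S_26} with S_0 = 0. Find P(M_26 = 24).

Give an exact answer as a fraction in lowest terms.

Answer: 13/33554432

Derivation:
Let M_26 = max(S_0,...,S_26). Use the reflection principle: for j ≥ 1, #{paths with M_26 ≥ j} = #{S_26 ≥ j} + #{S_26 ≥ j+1}.
By reflection, #{M_26 ≥ 24} = #{S_26 ≥ 24} + #{S_26 ≥ 25} = 27 + 1 = 28.
#{M_26 ≥ 25} = #{S_26 ≥ 25} + #{S_26 ≥ 26} = 1 + 1 = 2.
#{M_26 = 24} = 28 - 2 = 26.
P(M_26 = 24) = 26/67108864 = 13/33554432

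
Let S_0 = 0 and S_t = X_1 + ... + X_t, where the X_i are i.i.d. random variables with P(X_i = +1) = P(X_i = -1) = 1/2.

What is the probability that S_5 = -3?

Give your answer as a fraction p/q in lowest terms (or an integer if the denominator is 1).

To reach position -3 after 5 steps: need 1 step of +1 and 4 of -1.
Favorable paths: C(5,1) = 5
Total paths: 2^5 = 32
P = 5/32 = 5/32

Answer: 5/32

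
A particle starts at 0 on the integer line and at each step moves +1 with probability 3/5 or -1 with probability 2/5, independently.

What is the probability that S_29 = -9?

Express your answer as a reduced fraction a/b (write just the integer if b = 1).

Answer: 124020542458036224/37252902984619140625

Derivation:
To reach position -9 after 29 steps: need 10 steps of +1 and 19 steps of -1.
Number of such sequences: C(29,10) = 20030010
Each has probability (3/5)^10 · (2/5)^19 = 30958682112/186264514923095703125
P = 20030010 · 30958682112/186264514923095703125 = 124020542458036224/37252902984619140625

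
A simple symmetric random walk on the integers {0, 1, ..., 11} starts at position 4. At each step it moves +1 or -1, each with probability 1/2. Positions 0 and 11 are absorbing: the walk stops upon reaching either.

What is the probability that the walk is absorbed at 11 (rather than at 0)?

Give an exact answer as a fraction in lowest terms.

Symmetric walk (p = 1/2): the harmonic-function argument gives P(hit 11 before 0 | start at 4) = a/N.
P = 4/11 = 4/11

Answer: 4/11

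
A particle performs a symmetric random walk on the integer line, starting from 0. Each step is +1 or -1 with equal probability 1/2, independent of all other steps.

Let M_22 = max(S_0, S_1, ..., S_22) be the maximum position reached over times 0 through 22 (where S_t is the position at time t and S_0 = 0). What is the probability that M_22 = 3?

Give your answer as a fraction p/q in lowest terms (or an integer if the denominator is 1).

Let M_22 = max(S_0,...,S_22). Use the reflection principle: for j ≥ 1, #{paths with M_22 ≥ j} = #{S_22 ≥ j} + #{S_22 ≥ j+1}.
By reflection, #{M_22 ≥ 3} = #{S_22 ≥ 3} + #{S_22 ≥ 4} = 1097790 + 1097790 = 2195580.
#{M_22 ≥ 4} = #{S_22 ≥ 4} + #{S_22 ≥ 5} = 1097790 + 600370 = 1698160.
#{M_22 = 3} = 2195580 - 1698160 = 497420.
P(M_22 = 3) = 497420/4194304 = 124355/1048576

Answer: 124355/1048576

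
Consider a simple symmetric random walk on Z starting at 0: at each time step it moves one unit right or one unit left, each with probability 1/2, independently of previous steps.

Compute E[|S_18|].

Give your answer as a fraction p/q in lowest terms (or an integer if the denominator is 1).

Answer: 109395/32768

Derivation:
S_18 takes values m ≡ 0 (mod 2) with |m| ≤ 18; P(S_18=m) = C(18,(18+m)/2)/2^18.
Total paths: 2^18 = 262144
Distribution: P(S=-18)=1/262144, P(S=-16)=18/262144, P(S=-14)=153/262144, P(S=-12)=816/262144, P(S=-10)=3060/262144, P(S=-8)=8568/262144, P(S=-6)=18564/262144, P(S=-4)=31824/262144, P(S=-2)=43758/262144, P(S=0)=48620/262144, P(S=2)=43758/262144, P(S=4)=31824/262144, P(S=6)=18564/262144, P(S=8)=8568/262144, P(S=10)=3060/262144, P(S=12)=816/262144, P(S=14)=153/262144, P(S=16)=18/262144, P(S=18)=1/262144
E[|S_18|] = Σ_m |m|·P(S_18=m) = 875160/262144 = 109395/32768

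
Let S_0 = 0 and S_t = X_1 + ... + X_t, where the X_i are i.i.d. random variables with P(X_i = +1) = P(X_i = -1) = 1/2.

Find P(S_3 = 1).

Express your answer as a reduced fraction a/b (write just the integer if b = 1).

Answer: 3/8

Derivation:
To reach position 1 after 3 steps: need 2 steps of +1 and 1 of -1.
Favorable paths: C(3,2) = 3
Total paths: 2^3 = 8
P = 3/8 = 3/8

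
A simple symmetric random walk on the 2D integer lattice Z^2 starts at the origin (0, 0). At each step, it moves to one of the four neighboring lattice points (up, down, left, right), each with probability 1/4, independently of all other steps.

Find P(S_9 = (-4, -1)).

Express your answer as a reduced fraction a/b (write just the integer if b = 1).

Let h be the number of horizontal steps (so 9-h are vertical). To end at (-4,-1) need (h-4)/2 right-steps and ((9-h)-1)/2 up-steps.
Sum over h with 4 ≤ h ≤ 8, h ≡ 0 (mod 2), 9-h ≡ 1 (mod 2):
h=4: C(9,4)·C(4,0)·C(5,2) = 126·1·10 = 1260
h=6: C(9,6)·C(6,1)·C(3,1) = 84·6·3 = 1512
h=8: C(9,8)·C(8,2)·C(1,0) = 9·28·1 = 252
Total favorable: 3024
Total paths: 4^9 = 262144
P = 3024/262144 = 189/16384

Answer: 189/16384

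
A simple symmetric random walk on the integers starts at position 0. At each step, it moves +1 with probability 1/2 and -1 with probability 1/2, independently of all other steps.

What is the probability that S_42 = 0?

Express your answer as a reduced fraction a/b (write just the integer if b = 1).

To return to 0 after 42 steps: need exactly 21 steps of +1 and 21 of -1.
Favorable paths: C(42,21) = 538257874440
Total paths: 2^42 = 4398046511104
P = 538257874440/4398046511104 = 67282234305/549755813888

Answer: 67282234305/549755813888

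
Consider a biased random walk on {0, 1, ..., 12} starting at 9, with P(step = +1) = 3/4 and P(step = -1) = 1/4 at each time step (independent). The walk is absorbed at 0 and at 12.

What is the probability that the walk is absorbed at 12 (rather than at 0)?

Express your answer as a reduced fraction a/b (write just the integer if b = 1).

Biased walk: p = 3/4, q = 1/4, r = q/p = 1/3
Gambler's ruin: P(hit 12 before 0 | start at 9) = (1 - r^a)/(1 - r^N)
r^9 = 1/19683; r^12 = 1/531441
P = (1 - 1/19683) / (1 - 1/531441) = 19682/19683 / 531440/531441 = 20439/20440

Answer: 20439/20440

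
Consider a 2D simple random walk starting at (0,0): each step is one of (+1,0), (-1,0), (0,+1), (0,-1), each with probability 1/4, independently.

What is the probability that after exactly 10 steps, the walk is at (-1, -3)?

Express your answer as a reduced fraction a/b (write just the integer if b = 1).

Answer: 1575/65536

Derivation:
Let h be the number of horizontal steps (so 10-h are vertical). To end at (-1,-3) need (h-1)/2 right-steps and ((10-h)-3)/2 up-steps.
Sum over h with 1 ≤ h ≤ 7, h ≡ 1 (mod 2), 10-h ≡ 1 (mod 2):
h=1: C(10,1)·C(1,0)·C(9,3) = 10·1·84 = 840
h=3: C(10,3)·C(3,1)·C(7,2) = 120·3·21 = 7560
h=5: C(10,5)·C(5,2)·C(5,1) = 252·10·5 = 12600
h=7: C(10,7)·C(7,3)·C(3,0) = 120·35·1 = 4200
Total favorable: 25200
Total paths: 4^10 = 1048576
P = 25200/1048576 = 1575/65536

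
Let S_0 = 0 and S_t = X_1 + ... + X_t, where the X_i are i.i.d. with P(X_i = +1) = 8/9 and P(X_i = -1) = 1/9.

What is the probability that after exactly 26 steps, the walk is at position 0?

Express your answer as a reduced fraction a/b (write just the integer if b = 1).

Answer: 5717790317923532800/6461081889226673298932241

Derivation:
To be at 0 after 26 steps: need exactly 13 steps of +1 and 13 of -1.
Number of such sequences: C(26,13) = 10400600
Each has probability (8/9)^13 · (1/9)^13 = 549755813888/6461081889226673298932241
P = 10400600 · 549755813888/6461081889226673298932241 = 5717790317923532800/6461081889226673298932241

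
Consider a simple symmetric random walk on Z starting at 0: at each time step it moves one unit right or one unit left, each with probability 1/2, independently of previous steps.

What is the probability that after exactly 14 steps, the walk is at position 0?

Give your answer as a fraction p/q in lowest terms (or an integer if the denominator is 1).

Answer: 429/2048

Derivation:
To reach position 0 after 14 steps: need 7 steps of +1 and 7 of -1.
Favorable paths: C(14,7) = 3432
Total paths: 2^14 = 16384
P = 3432/16384 = 429/2048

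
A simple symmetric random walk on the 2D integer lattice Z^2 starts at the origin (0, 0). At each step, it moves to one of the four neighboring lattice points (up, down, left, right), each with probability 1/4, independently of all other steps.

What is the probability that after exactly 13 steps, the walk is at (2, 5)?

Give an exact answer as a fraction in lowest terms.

Answer: 184041/33554432

Derivation:
Let h be the number of horizontal steps (so 13-h are vertical). To end at (2,5) need (h+2)/2 right-steps and ((13-h)+5)/2 up-steps.
Sum over h with 2 ≤ h ≤ 8, h ≡ 0 (mod 2), 13-h ≡ 1 (mod 2):
h=2: C(13,2)·C(2,2)·C(11,8) = 78·1·165 = 12870
h=4: C(13,4)·C(4,3)·C(9,7) = 715·4·36 = 102960
h=6: C(13,6)·C(6,4)·C(7,6) = 1716·15·7 = 180180
h=8: C(13,8)·C(8,5)·C(5,5) = 1287·56·1 = 72072
Total favorable: 368082
Total paths: 4^13 = 67108864
P = 368082/67108864 = 184041/33554432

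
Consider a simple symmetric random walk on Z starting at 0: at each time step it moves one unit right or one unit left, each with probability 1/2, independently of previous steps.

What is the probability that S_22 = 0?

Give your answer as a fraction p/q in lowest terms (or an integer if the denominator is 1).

Answer: 88179/524288

Derivation:
To return to 0 after 22 steps: need exactly 11 steps of +1 and 11 of -1.
Favorable paths: C(22,11) = 705432
Total paths: 2^22 = 4194304
P = 705432/4194304 = 88179/524288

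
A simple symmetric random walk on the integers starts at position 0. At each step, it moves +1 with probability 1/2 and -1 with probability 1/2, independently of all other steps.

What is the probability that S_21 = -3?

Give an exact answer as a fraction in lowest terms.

Answer: 146965/1048576

Derivation:
To reach position -3 after 21 steps: need 9 steps of +1 and 12 of -1.
Favorable paths: C(21,9) = 293930
Total paths: 2^21 = 2097152
P = 293930/2097152 = 146965/1048576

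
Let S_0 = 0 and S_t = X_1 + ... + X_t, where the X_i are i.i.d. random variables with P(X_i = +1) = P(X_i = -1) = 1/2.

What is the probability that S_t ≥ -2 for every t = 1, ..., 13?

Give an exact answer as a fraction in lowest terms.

Answer: 4719/8192

Derivation:
Let f(t,s) = #length-t paths at position s with S_1..S_t all ≥ -2.
f(t,s) = f(t-1,s-1) + f(t-1,s+1) for s ≥ -2; f(t,s) = 0 for s < -2.
t=0: f(0,0)=1
t=1: f(1,-1)=1 f(1,1)=1
t=2: f(2,-2)=1 f(2,0)=2 f(2,2)=1
t=3: f(3,-1)=3 f(3,1)=3 f(3,3)=1
t=4: f(4,-2)=3 f(4,0)=6 f(4,2)=4 f(4,4)=1
t=5: f(5,-1)=9 f(5,1)=10 f(5,3)=5 f(5,5)=1
t=6: f(6,-2)=9 f(6,0)=19 f(6,2)=15 f(6,4)=6 f(6,6)=1
t=7: f(7,-1)=28 f(7,1)=34 f(7,3)=21 f(7,5)=7 f(7,7)=1
t=8: f(8,-2)=28 f(8,0)=62 f(8,2)=55 f(8,4)=28 f(8,6)=8 f(8,8)=1
t=9: f(9,-1)=90 f(9,1)=117 f(9,3)=83 f(9,5)=36 f(9,7)=9 f(9,9)=1
t=10: f(10,-2)=90 f(10,0)=207 f(10,2)=200 f(10,4)=119 f(10,6)=45 f(10,8)=10 f(10,10)=1
t=11: f(11,-1)=297 f(11,1)=407 f(11,3)=319 f(11,5)=164 f(11,7)=55 f(11,9)=11 f(11,11)=1
t=12: f(12,-2)=297 f(12,0)=704 f(12,2)=726 f(12,4)=483 f(12,6)=219 f(12,8)=66 f(12,10)=12 f(12,12)=1
t=13: f(13,-1)=1001 f(13,1)=1430 f(13,3)=1209 f(13,5)=702 f(13,7)=285 f(13,9)=78 f(13,11)=13 f(13,13)=1
Σ_s f(13,s) = 4719
P = 4719/8192 = 4719/8192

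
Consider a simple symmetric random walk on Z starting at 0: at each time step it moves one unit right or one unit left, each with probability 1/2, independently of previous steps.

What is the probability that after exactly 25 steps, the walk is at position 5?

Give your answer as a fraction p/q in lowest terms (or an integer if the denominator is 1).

Answer: 408595/4194304

Derivation:
To reach position 5 after 25 steps: need 15 steps of +1 and 10 of -1.
Favorable paths: C(25,15) = 3268760
Total paths: 2^25 = 33554432
P = 3268760/33554432 = 408595/4194304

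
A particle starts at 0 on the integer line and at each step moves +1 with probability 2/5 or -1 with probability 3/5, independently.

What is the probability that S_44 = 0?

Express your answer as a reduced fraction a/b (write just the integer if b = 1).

To be at 0 after 44 steps: need exactly 22 steps of +1 and 22 of -1.
Number of such sequences: C(44,22) = 2104098963720
Each has probability (2/5)^22 · (3/5)^22 = 131621703842267136/5684341886080801486968994140625
P = 2104098963720 · 131621703842267136/5684341886080801486968994140625 = 55389018131515004638602461184/1136868377216160297393798828125

Answer: 55389018131515004638602461184/1136868377216160297393798828125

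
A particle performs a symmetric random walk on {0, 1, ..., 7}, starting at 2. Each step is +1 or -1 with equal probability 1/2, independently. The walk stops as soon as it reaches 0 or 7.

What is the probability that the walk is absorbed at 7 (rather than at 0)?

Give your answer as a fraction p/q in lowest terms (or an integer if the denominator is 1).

Answer: 2/7

Derivation:
Symmetric walk (p = 1/2): the harmonic-function argument gives P(hit 7 before 0 | start at 2) = a/N.
P = 2/7 = 2/7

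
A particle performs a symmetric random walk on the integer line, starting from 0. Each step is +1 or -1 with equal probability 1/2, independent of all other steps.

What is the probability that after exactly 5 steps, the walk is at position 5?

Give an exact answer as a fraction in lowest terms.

Answer: 1/32

Derivation:
To reach position 5 after 5 steps: need 5 steps of +1 and 0 of -1.
Favorable paths: C(5,5) = 1
Total paths: 2^5 = 32
P = 1/32 = 1/32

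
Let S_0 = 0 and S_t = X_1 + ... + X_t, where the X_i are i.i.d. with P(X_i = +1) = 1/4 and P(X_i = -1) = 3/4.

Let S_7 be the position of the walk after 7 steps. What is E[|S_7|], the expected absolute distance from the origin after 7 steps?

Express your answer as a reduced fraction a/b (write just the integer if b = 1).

S_7 takes values m ≡ 1 (mod 2) with |m| ≤ 7; P(S_7=m) = C(7,(7+m)/2) · (1/4)^((7+m)/2) · (3/4)^((7-m)/2).
Distribution: P(S=-7)=2187/16384, P(S=-5)=5103/16384, P(S=-3)=5103/16384, P(S=-1)=2835/16384, P(S=1)=945/16384, P(S=3)=189/16384, P(S=5)=21/16384, P(S=7)=1/16384
E[|S_7|] = Σ_m |m|·P(S_7=m) = 3787/1024

Answer: 3787/1024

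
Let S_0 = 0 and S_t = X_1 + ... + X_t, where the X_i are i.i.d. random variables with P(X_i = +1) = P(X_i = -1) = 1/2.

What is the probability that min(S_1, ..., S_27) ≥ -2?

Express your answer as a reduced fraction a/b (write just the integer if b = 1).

Answer: 14375115/33554432

Derivation:
Let f(t,s) = #length-t paths at position s with S_1..S_t all ≥ -2.
f(t,s) = f(t-1,s-1) + f(t-1,s+1) for s ≥ -2; f(t,s) = 0 for s < -2.
t=0: f(0,0)=1
t=1: f(1,-1)=1 f(1,1)=1
t=2: f(2,-2)=1 f(2,0)=2 f(2,2)=1
t=3: f(3,-1)=3 f(3,1)=3 f(3,3)=1
t=4: f(4,-2)=3 f(4,0)=6 f(4,2)=4 f(4,4)=1
t=5: f(5,-1)=9 f(5,1)=10 f(5,3)=5 f(5,5)=1
t=6: f(6,-2)=9 f(6,0)=19 f(6,2)=15 f(6,4)=6 f(6,6)=1
t=7: f(7,-1)=28 f(7,1)=34 f(7,3)=21 f(7,5)=7 f(7,7)=1
t=8: f(8,-2)=28 f(8,0)=62 f(8,2)=55 f(8,4)=28 f(8,6)=8 f(8,8)=1
t=9: f(9,-1)=90 f(9,1)=117 f(9,3)=83 f(9,5)=36 f(9,7)=9 f(9,9)=1
t=10: f(10,-2)=90 f(10,0)=207 f(10,2)=200 f(10,4)=119 f(10,6)=45 f(10,8)=10 f(10,10)=1
t=11: f(11,-1)=297 f(11,1)=407 f(11,3)=319 f(11,5)=164 f(11,7)=55 f(11,9)=11 f(11,11)=1
t=12: f(12,-2)=297 f(12,0)=704 f(12,2)=726 f(12,4)=483 f(12,6)=219 f(12,8)=66 f(12,10)=12 f(12,12)=1
t=13: f(13,-1)=1001 f(13,1)=1430 f(13,3)=1209 f(13,5)=702 f(13,7)=285 f(13,9)=78 f(13,11)=13 f(13,13)=1
t=14: f(14,-2)=1001 f(14,0)=2431 f(14,2)=2639 f(14,4)=1911 f(14,6)=987 f(14,8)=363 f(14,10)=91 f(14,12)=14 f(14,14)=1
t=15: f(15,-1)=3432 f(15,1)=5070 f(15,3)=4550 f(15,5)=2898 f(15,7)=1350 f(15,9)=454 f(15,11)=105 f(15,13)=15 f(15,15)=1
t=16: f(16,-2)=3432 f(16,0)=8502 f(16,2)=9620 f(16,4)=7448 f(16,6)=4248 f(16,8)=1804 f(16,10)=559 f(16,12)=120 f(16,14)=16 f(16,16)=1
t=17: f(17,-1)=11934 f(17,1)=18122 f(17,3)=17068 f(17,5)=11696 f(17,7)=6052 f(17,9)=2363 f(17,11)=679 f(17,13)=136 f(17,15)=17 f(17,17)=1
t=18: f(18,-2)=11934 f(18,0)=30056 f(18,2)=35190 f(18,4)=28764 f(18,6)=17748 f(18,8)=8415 f(18,10)=3042 f(18,12)=815 f(18,14)=153 f(18,16)=18 f(18,18)=1
t=19: f(19,-1)=41990 f(19,1)=65246 f(19,3)=63954 f(19,5)=46512 f(19,7)=26163 f(19,9)=11457 f(19,11)=3857 f(19,13)=968 f(19,15)=171 f(19,17)=19 f(19,19)=1
t=20: f(20,-2)=41990 f(20,0)=107236 f(20,2)=129200 f(20,4)=110466 f(20,6)=72675 f(20,8)=37620 f(20,10)=15314 f(20,12)=4825 f(20,14)=1139 f(20,16)=190 f(20,18)=20 f(20,20)=1
t=21: f(21,-1)=149226 f(21,1)=236436 f(21,3)=239666 f(21,5)=183141 f(21,7)=110295 f(21,9)=52934 f(21,11)=20139 f(21,13)=5964 f(21,15)=1329 f(21,17)=210 f(21,19)=21 f(21,21)=1
t=22: f(22,-2)=149226 f(22,0)=385662 f(22,2)=476102 f(22,4)=422807 f(22,6)=293436 f(22,8)=163229 f(22,10)=73073 f(22,12)=26103 f(22,14)=7293 f(22,16)=1539 f(22,18)=231 f(22,20)=22 f(22,22)=1
t=23: f(23,-1)=534888 f(23,1)=861764 f(23,3)=898909 f(23,5)=716243 f(23,7)=456665 f(23,9)=236302 f(23,11)=99176 f(23,13)=33396 f(23,15)=8832 f(23,17)=1770 f(23,19)=253 f(23,21)=23 f(23,23)=1
t=24: f(24,-2)=534888 f(24,0)=1396652 f(24,2)=1760673 f(24,4)=1615152 f(24,6)=1172908 f(24,8)=692967 f(24,10)=335478 f(24,12)=132572 f(24,14)=42228 f(24,16)=10602 f(24,18)=2023 f(24,20)=276 f(24,22)=24 f(24,24)=1
t=25: f(25,-1)=1931540 f(25,1)=3157325 f(25,3)=3375825 f(25,5)=2788060 f(25,7)=1865875 f(25,9)=1028445 f(25,11)=468050 f(25,13)=174800 f(25,15)=52830 f(25,17)=12625 f(25,19)=2299 f(25,21)=300 f(25,23)=25 f(25,25)=1
t=26: f(26,-2)=1931540 f(26,0)=5088865 f(26,2)=6533150 f(26,4)=6163885 f(26,6)=4653935 f(26,8)=2894320 f(26,10)=1496495 f(26,12)=642850 f(26,14)=227630 f(26,16)=65455 f(26,18)=14924 f(26,20)=2599 f(26,22)=325 f(26,24)=26 f(26,26)=1
t=27: f(27,-1)=7020405 f(27,1)=11622015 f(27,3)=12697035 f(27,5)=10817820 f(27,7)=7548255 f(27,9)=4390815 f(27,11)=2139345 f(27,13)=870480 f(27,15)=293085 f(27,17)=80379 f(27,19)=17523 f(27,21)=2924 f(27,23)=351 f(27,25)=27 f(27,27)=1
Σ_s f(27,s) = 57500460
P = 57500460/134217728 = 14375115/33554432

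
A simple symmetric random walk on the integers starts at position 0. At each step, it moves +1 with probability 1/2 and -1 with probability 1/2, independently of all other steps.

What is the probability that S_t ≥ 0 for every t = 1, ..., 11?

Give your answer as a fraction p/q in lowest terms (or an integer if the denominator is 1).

Let f(t,s) = #length-t paths at position s with S_1..S_t all ≥ 0.
f(t,s) = f(t-1,s-1) + f(t-1,s+1) for s ≥ 0; f(t,s) = 0 for s < 0.
t=0: f(0,0)=1
t=1: f(1,1)=1
t=2: f(2,0)=1 f(2,2)=1
t=3: f(3,1)=2 f(3,3)=1
t=4: f(4,0)=2 f(4,2)=3 f(4,4)=1
t=5: f(5,1)=5 f(5,3)=4 f(5,5)=1
t=6: f(6,0)=5 f(6,2)=9 f(6,4)=5 f(6,6)=1
t=7: f(7,1)=14 f(7,3)=14 f(7,5)=6 f(7,7)=1
t=8: f(8,0)=14 f(8,2)=28 f(8,4)=20 f(8,6)=7 f(8,8)=1
t=9: f(9,1)=42 f(9,3)=48 f(9,5)=27 f(9,7)=8 f(9,9)=1
t=10: f(10,0)=42 f(10,2)=90 f(10,4)=75 f(10,6)=35 f(10,8)=9 f(10,10)=1
t=11: f(11,1)=132 f(11,3)=165 f(11,5)=110 f(11,7)=44 f(11,9)=10 f(11,11)=1
Σ_s f(11,s) = 462
P = 462/2048 = 231/1024

Answer: 231/1024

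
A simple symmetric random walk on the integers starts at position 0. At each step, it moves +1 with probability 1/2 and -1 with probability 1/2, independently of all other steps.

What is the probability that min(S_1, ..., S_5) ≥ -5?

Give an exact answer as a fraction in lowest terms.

Answer: 1

Derivation:
Let f(t,s) = #length-t paths at position s with S_1..S_t all ≥ -5.
f(t,s) = f(t-1,s-1) + f(t-1,s+1) for s ≥ -5; f(t,s) = 0 for s < -5.
t=0: f(0,0)=1
t=1: f(1,-1)=1 f(1,1)=1
t=2: f(2,-2)=1 f(2,0)=2 f(2,2)=1
t=3: f(3,-3)=1 f(3,-1)=3 f(3,1)=3 f(3,3)=1
t=4: f(4,-4)=1 f(4,-2)=4 f(4,0)=6 f(4,2)=4 f(4,4)=1
t=5: f(5,-5)=1 f(5,-3)=5 f(5,-1)=10 f(5,1)=10 f(5,3)=5 f(5,5)=1
Σ_s f(5,s) = 32
P = 32/32 = 1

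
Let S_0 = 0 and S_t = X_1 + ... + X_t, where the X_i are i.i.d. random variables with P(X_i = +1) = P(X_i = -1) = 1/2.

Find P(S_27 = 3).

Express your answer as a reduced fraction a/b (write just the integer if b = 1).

To reach position 3 after 27 steps: need 15 steps of +1 and 12 of -1.
Favorable paths: C(27,15) = 17383860
Total paths: 2^27 = 134217728
P = 17383860/134217728 = 4345965/33554432

Answer: 4345965/33554432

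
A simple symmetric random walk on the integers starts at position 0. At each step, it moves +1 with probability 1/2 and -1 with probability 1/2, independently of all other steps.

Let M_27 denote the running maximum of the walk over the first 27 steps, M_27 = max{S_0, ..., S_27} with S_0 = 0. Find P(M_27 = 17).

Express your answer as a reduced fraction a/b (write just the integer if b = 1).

Answer: 40365/67108864

Derivation:
Let M_27 = max(S_0,...,S_27). Use the reflection principle: for j ≥ 1, #{paths with M_27 ≥ j} = #{S_27 ≥ j} + #{S_27 ≥ j+1}.
By reflection, #{M_27 ≥ 17} = #{S_27 ≥ 17} + #{S_27 ≥ 18} = 101584 + 20854 = 122438.
#{M_27 ≥ 18} = #{S_27 ≥ 18} + #{S_27 ≥ 19} = 20854 + 20854 = 41708.
#{M_27 = 17} = 122438 - 41708 = 80730.
P(M_27 = 17) = 80730/134217728 = 40365/67108864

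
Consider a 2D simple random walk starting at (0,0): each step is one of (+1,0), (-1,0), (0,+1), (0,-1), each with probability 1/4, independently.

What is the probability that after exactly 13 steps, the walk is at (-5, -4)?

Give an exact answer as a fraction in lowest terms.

Answer: 16731/8388608

Derivation:
Let h be the number of horizontal steps (so 13-h are vertical). To end at (-5,-4) need (h-5)/2 right-steps and ((13-h)-4)/2 up-steps.
Sum over h with 5 ≤ h ≤ 9, h ≡ 1 (mod 2), 13-h ≡ 0 (mod 2):
h=5: C(13,5)·C(5,0)·C(8,2) = 1287·1·28 = 36036
h=7: C(13,7)·C(7,1)·C(6,1) = 1716·7·6 = 72072
h=9: C(13,9)·C(9,2)·C(4,0) = 715·36·1 = 25740
Total favorable: 133848
Total paths: 4^13 = 67108864
P = 133848/67108864 = 16731/8388608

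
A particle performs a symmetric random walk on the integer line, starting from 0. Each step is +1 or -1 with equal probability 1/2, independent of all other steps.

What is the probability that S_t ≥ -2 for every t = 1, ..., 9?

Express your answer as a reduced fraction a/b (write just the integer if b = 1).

Answer: 21/32

Derivation:
Let f(t,s) = #length-t paths at position s with S_1..S_t all ≥ -2.
f(t,s) = f(t-1,s-1) + f(t-1,s+1) for s ≥ -2; f(t,s) = 0 for s < -2.
t=0: f(0,0)=1
t=1: f(1,-1)=1 f(1,1)=1
t=2: f(2,-2)=1 f(2,0)=2 f(2,2)=1
t=3: f(3,-1)=3 f(3,1)=3 f(3,3)=1
t=4: f(4,-2)=3 f(4,0)=6 f(4,2)=4 f(4,4)=1
t=5: f(5,-1)=9 f(5,1)=10 f(5,3)=5 f(5,5)=1
t=6: f(6,-2)=9 f(6,0)=19 f(6,2)=15 f(6,4)=6 f(6,6)=1
t=7: f(7,-1)=28 f(7,1)=34 f(7,3)=21 f(7,5)=7 f(7,7)=1
t=8: f(8,-2)=28 f(8,0)=62 f(8,2)=55 f(8,4)=28 f(8,6)=8 f(8,8)=1
t=9: f(9,-1)=90 f(9,1)=117 f(9,3)=83 f(9,5)=36 f(9,7)=9 f(9,9)=1
Σ_s f(9,s) = 336
P = 336/512 = 21/32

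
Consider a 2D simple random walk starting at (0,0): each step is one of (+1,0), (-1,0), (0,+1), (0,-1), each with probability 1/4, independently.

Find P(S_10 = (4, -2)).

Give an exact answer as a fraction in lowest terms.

Let h be the number of horizontal steps (so 10-h are vertical). To end at (4,-2) need (h+4)/2 right-steps and ((10-h)-2)/2 up-steps.
Sum over h with 4 ≤ h ≤ 8, h ≡ 0 (mod 2), 10-h ≡ 0 (mod 2):
h=4: C(10,4)·C(4,4)·C(6,2) = 210·1·15 = 3150
h=6: C(10,6)·C(6,5)·C(4,1) = 210·6·4 = 5040
h=8: C(10,8)·C(8,6)·C(2,0) = 45·28·1 = 1260
Total favorable: 9450
Total paths: 4^10 = 1048576
P = 9450/1048576 = 4725/524288

Answer: 4725/524288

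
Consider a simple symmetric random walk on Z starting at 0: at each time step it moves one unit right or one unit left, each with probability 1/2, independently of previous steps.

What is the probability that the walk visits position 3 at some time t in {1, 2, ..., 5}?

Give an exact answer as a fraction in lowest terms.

Answer: 7/32

Derivation:
Count via complement. Let g(t,s) = #length-t paths at position s with S_1..S_t all ≠ 3.
g(t,s) = g(t-1,s-1) + g(t-1,s+1) for s ≠ 3; g(t,3) = 0.
t=0: g(0,0)=1
t=1: g(1,-1)=1 g(1,1)=1
t=2: g(2,-2)=1 g(2,0)=2 g(2,2)=1
t=3: g(3,-3)=1 g(3,-1)=3 g(3,1)=3
t=4: g(4,-4)=1 g(4,-2)=4 g(4,0)=6 g(4,2)=3
t=5: g(5,-5)=1 g(5,-3)=5 g(5,-1)=10 g(5,1)=9
Paths never hitting 3: Σ_s g(5,s) = 25
Paths hitting 3: 2^5 - 25 = 7
P = 7/32 = 7/32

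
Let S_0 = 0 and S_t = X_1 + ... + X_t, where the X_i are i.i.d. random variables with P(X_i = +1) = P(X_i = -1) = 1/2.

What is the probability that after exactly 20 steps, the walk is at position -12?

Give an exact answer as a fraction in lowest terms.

To reach position -12 after 20 steps: need 4 steps of +1 and 16 of -1.
Favorable paths: C(20,4) = 4845
Total paths: 2^20 = 1048576
P = 4845/1048576 = 4845/1048576

Answer: 4845/1048576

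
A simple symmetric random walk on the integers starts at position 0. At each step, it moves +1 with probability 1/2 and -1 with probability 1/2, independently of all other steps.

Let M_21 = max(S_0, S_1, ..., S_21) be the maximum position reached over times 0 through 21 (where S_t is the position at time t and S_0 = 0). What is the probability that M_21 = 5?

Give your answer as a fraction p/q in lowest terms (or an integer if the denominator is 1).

Answer: 101745/1048576

Derivation:
Let M_21 = max(S_0,...,S_21). Use the reflection principle: for j ≥ 1, #{paths with M_21 ≥ j} = #{S_21 ≥ j} + #{S_21 ≥ j+1}.
By reflection, #{M_21 ≥ 5} = #{S_21 ≥ 5} + #{S_21 ≥ 6} = 401930 + 198440 = 600370.
#{M_21 ≥ 6} = #{S_21 ≥ 6} + #{S_21 ≥ 7} = 198440 + 198440 = 396880.
#{M_21 = 5} = 600370 - 396880 = 203490.
P(M_21 = 5) = 203490/2097152 = 101745/1048576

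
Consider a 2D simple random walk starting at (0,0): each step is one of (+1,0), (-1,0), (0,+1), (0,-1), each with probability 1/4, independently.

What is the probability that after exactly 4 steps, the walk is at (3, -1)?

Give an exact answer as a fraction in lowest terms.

Answer: 1/64

Derivation:
Let h be the number of horizontal steps (so 4-h are vertical). To end at (3,-1) need (h+3)/2 right-steps and ((4-h)-1)/2 up-steps.
Sum over h with 3 ≤ h ≤ 3, h ≡ 1 (mod 2), 4-h ≡ 1 (mod 2):
h=3: C(4,3)·C(3,3)·C(1,0) = 4·1·1 = 4
Total favorable: 4
Total paths: 4^4 = 256
P = 4/256 = 1/64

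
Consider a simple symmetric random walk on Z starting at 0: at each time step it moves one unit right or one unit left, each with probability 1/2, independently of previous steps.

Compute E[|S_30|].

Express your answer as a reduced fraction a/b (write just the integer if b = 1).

Answer: 145422675/33554432

Derivation:
S_30 takes values m ≡ 0 (mod 2) with |m| ≤ 30; P(S_30=m) = C(30,(30+m)/2)/2^30.
Total paths: 2^30 = 1073741824
Distribution: P(S=-30)=1/1073741824, P(S=-28)=30/1073741824, P(S=-26)=435/1073741824, P(S=-24)=4060/1073741824, P(S=-22)=27405/1073741824, P(S=-20)=142506/1073741824, P(S=-18)=593775/1073741824, P(S=-16)=2035800/1073741824, P(S=-14)=5852925/1073741824, P(S=-12)=14307150/1073741824, P(S=-10)=30045015/1073741824, P(S=-8)=54627300/1073741824, P(S=-6)=86493225/1073741824, P(S=-4)=119759850/1073741824, P(S=-2)=145422675/1073741824, P(S=0)=155117520/1073741824, P(S=2)=145422675/1073741824, P(S=4)=119759850/1073741824, P(S=6)=86493225/1073741824, P(S=8)=54627300/1073741824, P(S=10)=30045015/1073741824, P(S=12)=14307150/1073741824, P(S=14)=5852925/1073741824, P(S=16)=2035800/1073741824, P(S=18)=593775/1073741824, P(S=20)=142506/1073741824, P(S=22)=27405/1073741824, P(S=24)=4060/1073741824, P(S=26)=435/1073741824, P(S=28)=30/1073741824, P(S=30)=1/1073741824
E[|S_30|] = Σ_m |m|·P(S_30=m) = 4653525600/1073741824 = 145422675/33554432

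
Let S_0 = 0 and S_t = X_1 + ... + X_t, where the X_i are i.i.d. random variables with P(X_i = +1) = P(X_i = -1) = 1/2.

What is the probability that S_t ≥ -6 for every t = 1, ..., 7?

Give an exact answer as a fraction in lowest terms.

Let f(t,s) = #length-t paths at position s with S_1..S_t all ≥ -6.
f(t,s) = f(t-1,s-1) + f(t-1,s+1) for s ≥ -6; f(t,s) = 0 for s < -6.
t=0: f(0,0)=1
t=1: f(1,-1)=1 f(1,1)=1
t=2: f(2,-2)=1 f(2,0)=2 f(2,2)=1
t=3: f(3,-3)=1 f(3,-1)=3 f(3,1)=3 f(3,3)=1
t=4: f(4,-4)=1 f(4,-2)=4 f(4,0)=6 f(4,2)=4 f(4,4)=1
t=5: f(5,-5)=1 f(5,-3)=5 f(5,-1)=10 f(5,1)=10 f(5,3)=5 f(5,5)=1
t=6: f(6,-6)=1 f(6,-4)=6 f(6,-2)=15 f(6,0)=20 f(6,2)=15 f(6,4)=6 f(6,6)=1
t=7: f(7,-5)=7 f(7,-3)=21 f(7,-1)=35 f(7,1)=35 f(7,3)=21 f(7,5)=7 f(7,7)=1
Σ_s f(7,s) = 127
P = 127/128 = 127/128

Answer: 127/128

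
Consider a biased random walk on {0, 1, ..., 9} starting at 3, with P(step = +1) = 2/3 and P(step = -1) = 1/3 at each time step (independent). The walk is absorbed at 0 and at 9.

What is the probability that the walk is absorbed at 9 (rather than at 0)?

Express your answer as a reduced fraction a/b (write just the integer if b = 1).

Biased walk: p = 2/3, q = 1/3, r = q/p = 1/2
Gambler's ruin: P(hit 9 before 0 | start at 3) = (1 - r^a)/(1 - r^N)
r^3 = 1/8; r^9 = 1/512
P = (1 - 1/8) / (1 - 1/512) = 7/8 / 511/512 = 64/73

Answer: 64/73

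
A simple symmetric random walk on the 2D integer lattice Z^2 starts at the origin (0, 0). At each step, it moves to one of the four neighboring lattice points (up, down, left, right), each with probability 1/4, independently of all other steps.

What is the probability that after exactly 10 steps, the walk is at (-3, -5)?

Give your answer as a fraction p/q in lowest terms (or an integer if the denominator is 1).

Let h be the number of horizontal steps (so 10-h are vertical). To end at (-3,-5) need (h-3)/2 right-steps and ((10-h)-5)/2 up-steps.
Sum over h with 3 ≤ h ≤ 5, h ≡ 1 (mod 2), 10-h ≡ 1 (mod 2):
h=3: C(10,3)·C(3,0)·C(7,1) = 120·1·7 = 840
h=5: C(10,5)·C(5,1)·C(5,0) = 252·5·1 = 1260
Total favorable: 2100
Total paths: 4^10 = 1048576
P = 2100/1048576 = 525/262144

Answer: 525/262144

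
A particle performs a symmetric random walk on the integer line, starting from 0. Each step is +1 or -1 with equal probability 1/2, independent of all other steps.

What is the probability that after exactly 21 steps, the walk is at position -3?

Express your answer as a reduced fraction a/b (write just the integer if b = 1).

Answer: 146965/1048576

Derivation:
To reach position -3 after 21 steps: need 9 steps of +1 and 12 of -1.
Favorable paths: C(21,9) = 293930
Total paths: 2^21 = 2097152
P = 293930/2097152 = 146965/1048576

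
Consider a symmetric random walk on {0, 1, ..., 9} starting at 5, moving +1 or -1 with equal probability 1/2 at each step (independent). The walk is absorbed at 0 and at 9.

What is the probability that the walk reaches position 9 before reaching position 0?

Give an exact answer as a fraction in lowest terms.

Symmetric walk (p = 1/2): the harmonic-function argument gives P(hit 9 before 0 | start at 5) = a/N.
P = 5/9 = 5/9

Answer: 5/9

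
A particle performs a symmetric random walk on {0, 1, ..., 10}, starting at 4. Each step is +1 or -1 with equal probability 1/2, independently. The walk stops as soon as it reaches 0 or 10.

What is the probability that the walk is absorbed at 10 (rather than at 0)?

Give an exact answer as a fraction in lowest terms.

Symmetric walk (p = 1/2): the harmonic-function argument gives P(hit 10 before 0 | start at 4) = a/N.
P = 4/10 = 2/5

Answer: 2/5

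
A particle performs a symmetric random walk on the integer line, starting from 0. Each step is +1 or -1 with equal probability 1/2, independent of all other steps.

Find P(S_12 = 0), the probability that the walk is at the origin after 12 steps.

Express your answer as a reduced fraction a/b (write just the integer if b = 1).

Answer: 231/1024

Derivation:
To return to 0 after 12 steps: need exactly 6 steps of +1 and 6 of -1.
Favorable paths: C(12,6) = 924
Total paths: 2^12 = 4096
P = 924/4096 = 231/1024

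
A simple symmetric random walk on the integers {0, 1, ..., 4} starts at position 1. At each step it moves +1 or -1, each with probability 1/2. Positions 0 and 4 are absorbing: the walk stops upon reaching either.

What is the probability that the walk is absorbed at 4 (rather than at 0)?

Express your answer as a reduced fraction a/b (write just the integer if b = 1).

Symmetric walk (p = 1/2): the harmonic-function argument gives P(hit 4 before 0 | start at 1) = a/N.
P = 1/4 = 1/4

Answer: 1/4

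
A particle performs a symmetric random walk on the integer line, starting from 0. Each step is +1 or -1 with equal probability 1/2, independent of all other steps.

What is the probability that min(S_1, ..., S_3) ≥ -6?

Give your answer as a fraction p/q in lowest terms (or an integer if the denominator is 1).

Answer: 1

Derivation:
Let f(t,s) = #length-t paths at position s with S_1..S_t all ≥ -6.
f(t,s) = f(t-1,s-1) + f(t-1,s+1) for s ≥ -6; f(t,s) = 0 for s < -6.
t=0: f(0,0)=1
t=1: f(1,-1)=1 f(1,1)=1
t=2: f(2,-2)=1 f(2,0)=2 f(2,2)=1
t=3: f(3,-3)=1 f(3,-1)=3 f(3,1)=3 f(3,3)=1
Σ_s f(3,s) = 8
P = 8/8 = 1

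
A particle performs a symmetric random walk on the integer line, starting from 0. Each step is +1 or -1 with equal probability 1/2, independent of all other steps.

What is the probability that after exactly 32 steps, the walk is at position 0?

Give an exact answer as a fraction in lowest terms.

To return to 0 after 32 steps: need exactly 16 steps of +1 and 16 of -1.
Favorable paths: C(32,16) = 601080390
Total paths: 2^32 = 4294967296
P = 601080390/4294967296 = 300540195/2147483648

Answer: 300540195/2147483648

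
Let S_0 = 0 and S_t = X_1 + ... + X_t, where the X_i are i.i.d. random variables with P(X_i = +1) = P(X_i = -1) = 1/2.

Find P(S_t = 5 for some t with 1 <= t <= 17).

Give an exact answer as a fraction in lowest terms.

Answer: 7795/32768

Derivation:
Count via complement. Let g(t,s) = #length-t paths at position s with S_1..S_t all ≠ 5.
g(t,s) = g(t-1,s-1) + g(t-1,s+1) for s ≠ 5; g(t,5) = 0.
t=0: g(0,0)=1
t=1: g(1,-1)=1 g(1,1)=1
t=2: g(2,-2)=1 g(2,0)=2 g(2,2)=1
t=3: g(3,-3)=1 g(3,-1)=3 g(3,1)=3 g(3,3)=1
t=4: g(4,-4)=1 g(4,-2)=4 g(4,0)=6 g(4,2)=4 g(4,4)=1
t=5: g(5,-5)=1 g(5,-3)=5 g(5,-1)=10 g(5,1)=10 g(5,3)=5
t=6: g(6,-6)=1 g(6,-4)=6 g(6,-2)=15 g(6,0)=20 g(6,2)=15 g(6,4)=5
t=7: g(7,-7)=1 g(7,-5)=7 g(7,-3)=21 g(7,-1)=35 g(7,1)=35 g(7,3)=20
t=8: g(8,-8)=1 g(8,-6)=8 g(8,-4)=28 g(8,-2)=56 g(8,0)=70 g(8,2)=55 g(8,4)=20
t=9: g(9,-9)=1 g(9,-7)=9 g(9,-5)=36 g(9,-3)=84 g(9,-1)=126 g(9,1)=125 g(9,3)=75
t=10: g(10,-10)=1 g(10,-8)=10 g(10,-6)=45 g(10,-4)=120 g(10,-2)=210 g(10,0)=251 g(10,2)=200 g(10,4)=75
t=11: g(11,-11)=1 g(11,-9)=11 g(11,-7)=55 g(11,-5)=165 g(11,-3)=330 g(11,-1)=461 g(11,1)=451 g(11,3)=275
t=12: g(12,-12)=1 g(12,-10)=12 g(12,-8)=66 g(12,-6)=220 g(12,-4)=495 g(12,-2)=791 g(12,0)=912 g(12,2)=726 g(12,4)=275
t=13: g(13,-13)=1 g(13,-11)=13 g(13,-9)=78 g(13,-7)=286 g(13,-5)=715 g(13,-3)=1286 g(13,-1)=1703 g(13,1)=1638 g(13,3)=1001
t=14: g(14,-14)=1 g(14,-12)=14 g(14,-10)=91 g(14,-8)=364 g(14,-6)=1001 g(14,-4)=2001 g(14,-2)=2989 g(14,0)=3341 g(14,2)=2639 g(14,4)=1001
t=15: g(15,-15)=1 g(15,-13)=15 g(15,-11)=105 g(15,-9)=455 g(15,-7)=1365 g(15,-5)=3002 g(15,-3)=4990 g(15,-1)=6330 g(15,1)=5980 g(15,3)=3640
t=16: g(16,-16)=1 g(16,-14)=16 g(16,-12)=120 g(16,-10)=560 g(16,-8)=1820 g(16,-6)=4367 g(16,-4)=7992 g(16,-2)=11320 g(16,0)=12310 g(16,2)=9620 g(16,4)=3640
t=17: g(17,-17)=1 g(17,-15)=17 g(17,-13)=136 g(17,-11)=680 g(17,-9)=2380 g(17,-7)=6187 g(17,-5)=12359 g(17,-3)=19312 g(17,-1)=23630 g(17,1)=21930 g(17,3)=13260
Paths never hitting 5: Σ_s g(17,s) = 99892
Paths hitting 5: 2^17 - 99892 = 31180
P = 31180/131072 = 7795/32768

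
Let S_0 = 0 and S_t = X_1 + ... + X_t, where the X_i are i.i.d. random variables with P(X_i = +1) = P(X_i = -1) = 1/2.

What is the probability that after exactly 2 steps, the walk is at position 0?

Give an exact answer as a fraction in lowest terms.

Answer: 1/2

Derivation:
To return to 0 after 2 steps: need exactly 1 step of +1 and 1 of -1.
Favorable paths: C(2,1) = 2
Total paths: 2^2 = 4
P = 2/4 = 1/2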